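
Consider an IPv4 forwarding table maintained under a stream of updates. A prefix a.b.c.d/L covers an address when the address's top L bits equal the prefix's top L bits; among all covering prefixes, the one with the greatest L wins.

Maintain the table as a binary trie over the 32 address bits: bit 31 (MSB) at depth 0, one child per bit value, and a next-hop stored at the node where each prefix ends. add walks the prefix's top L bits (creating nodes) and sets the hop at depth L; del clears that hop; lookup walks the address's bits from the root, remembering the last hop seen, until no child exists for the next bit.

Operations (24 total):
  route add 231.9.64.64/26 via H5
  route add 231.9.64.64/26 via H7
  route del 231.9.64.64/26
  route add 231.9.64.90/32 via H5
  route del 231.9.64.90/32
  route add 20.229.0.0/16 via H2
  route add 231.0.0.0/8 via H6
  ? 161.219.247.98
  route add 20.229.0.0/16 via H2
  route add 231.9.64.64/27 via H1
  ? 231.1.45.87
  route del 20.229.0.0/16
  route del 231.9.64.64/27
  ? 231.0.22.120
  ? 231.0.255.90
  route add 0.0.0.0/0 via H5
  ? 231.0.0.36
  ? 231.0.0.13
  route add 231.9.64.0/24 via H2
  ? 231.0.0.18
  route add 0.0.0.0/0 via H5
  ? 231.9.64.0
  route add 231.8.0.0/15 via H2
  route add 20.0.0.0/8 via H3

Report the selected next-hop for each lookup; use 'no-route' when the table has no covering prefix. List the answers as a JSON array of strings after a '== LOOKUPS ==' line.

Process each operation:
  add 231.9.64.64/26 -> H5 at depth 26
  add 231.9.64.64/26 -> H7 at depth 26
  - 231.9.64.64/26 clear@26
  add 231.9.64.90/32 -> H5 at depth 32
  - 231.9.64.90/32 clear@32
  add 20.229.0.0/16 -> H2 at depth 16
  add 231.0.0.0/8 -> H6 at depth 8
  Q 161.219.247.98: descend 1 ; hops seen [∅] ; pick no-route
  add 20.229.0.0/16 -> H2 at depth 16
  add 231.9.64.64/27 -> H1 at depth 27
  Q 231.1.45.87: descend 111001110000 ; hops seen [H6] ; pick H6
  - 20.229.0.0/16 clear@16
  - 231.9.64.64/27 clear@27
  Q 231.0.22.120: descend 111001110000 ; hops seen [H6] ; pick H6
  Q 231.0.255.90: descend 111001110000 ; hops seen [H6] ; pick H6
  add 0.0.0.0/0 -> H5 at depth 0
  Q 231.0.0.36: descend 111001110000 ; hops seen [H5,H6] ; pick H6
  Q 231.0.0.13: descend 111001110000 ; hops seen [H5,H6] ; pick H6
  add 231.9.64.0/24 -> H2 at depth 24
  Q 231.0.0.18: descend 111001110000 ; hops seen [H5,H6] ; pick H6
  add 0.0.0.0/0 -> H5 at depth 0
  Q 231.9.64.0: descend 1110011100001001010000000 ; hops seen [H5,H6,H2] ; pick H2
  add 231.8.0.0/15 -> H2 at depth 15
  add 20.0.0.0/8 -> H3 at depth 8

== LOOKUPS ==
["no-route","H6","H6","H6","H6","H6","H6","H2"]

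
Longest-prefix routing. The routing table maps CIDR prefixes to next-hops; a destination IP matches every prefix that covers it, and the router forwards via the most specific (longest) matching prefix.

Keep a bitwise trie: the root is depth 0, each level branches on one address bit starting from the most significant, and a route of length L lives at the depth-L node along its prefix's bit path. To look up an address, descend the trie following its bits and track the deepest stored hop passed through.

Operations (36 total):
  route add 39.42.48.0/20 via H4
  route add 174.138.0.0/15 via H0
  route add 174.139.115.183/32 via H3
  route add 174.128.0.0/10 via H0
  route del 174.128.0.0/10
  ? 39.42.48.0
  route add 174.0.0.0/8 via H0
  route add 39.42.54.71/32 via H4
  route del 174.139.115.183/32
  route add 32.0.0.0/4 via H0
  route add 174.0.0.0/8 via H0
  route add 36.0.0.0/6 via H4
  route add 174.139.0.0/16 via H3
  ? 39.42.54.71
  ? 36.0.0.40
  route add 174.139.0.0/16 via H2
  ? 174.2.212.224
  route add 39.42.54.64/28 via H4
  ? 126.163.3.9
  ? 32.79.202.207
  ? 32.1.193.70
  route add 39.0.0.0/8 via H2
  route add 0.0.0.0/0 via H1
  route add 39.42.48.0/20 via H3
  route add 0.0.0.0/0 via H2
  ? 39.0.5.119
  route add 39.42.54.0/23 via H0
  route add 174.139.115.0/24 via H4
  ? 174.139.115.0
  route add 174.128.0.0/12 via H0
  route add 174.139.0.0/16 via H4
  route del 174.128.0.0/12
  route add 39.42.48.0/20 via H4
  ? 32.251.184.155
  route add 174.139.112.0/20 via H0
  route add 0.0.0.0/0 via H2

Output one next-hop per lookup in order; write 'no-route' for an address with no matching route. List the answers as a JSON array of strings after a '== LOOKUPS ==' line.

Apply in order:
  + 39.42.48.0/20 (H4) depth=20
  + 174.138.0.0/15 (H0) depth=15
  + 174.139.115.183/32 (H3) depth=32
  + 174.128.0.0/10 (H0) depth=10
  del 174.128.0.0/10 (clear depth 10)
  Q 39.42.48.0: descend 00100111001010100011 ; hops seen [H4] ; pick H4
  + 174.0.0.0/8 (H0) depth=8
  + 39.42.54.71/32 (H4) depth=32
  del 174.139.115.183/32 (clear depth 32)
  + 32.0.0.0/4 (H0) depth=4
  + 174.0.0.0/8 (H0) depth=8
  + 36.0.0.0/6 (H4) depth=6
  + 174.139.0.0/16 (H3) depth=16
  Q 39.42.54.71: descend 00100111001010100011011001000111 ; hops seen [H0,H4,H4,H4] ; pick H4
  Q 36.0.0.40: descend 001001 ; hops seen [H0,H4] ; pick H4
  + 174.139.0.0/16 (H2) depth=16
  Q 174.2.212.224: descend 10101110 ; hops seen [H0] ; pick H0
  + 39.42.54.64/28 (H4) depth=28
  Q 126.163.3.9: descend 0 ; hops seen [∅] ; pick no-route
  Q 32.79.202.207: descend 00100 ; hops seen [H0] ; pick H0
  Q 32.1.193.70: descend 00100 ; hops seen [H0] ; pick H0
  + 39.0.0.0/8 (H2) depth=8
  + 0.0.0.0/0 (H1) depth=0
  + 39.42.48.0/20 (H3) depth=20
  + 0.0.0.0/0 (H2) depth=0
  Q 39.0.5.119: descend 0010011100 ; hops seen [H2,H0,H4,H2] ; pick H2
  + 39.42.54.0/23 (H0) depth=23
  + 174.139.115.0/24 (H4) depth=24
  Q 174.139.115.0: descend 101011101000101101110011 ; hops seen [H2,H0,H0,H2,H4] ; pick H4
  + 174.128.0.0/12 (H0) depth=12
  + 174.139.0.0/16 (H4) depth=16
  del 174.128.0.0/12 (clear depth 12)
  + 39.42.48.0/20 (H4) depth=20
  Q 32.251.184.155: descend 00100 ; hops seen [H2,H0] ; pick H0
  + 174.139.112.0/20 (H0) depth=20
  + 0.0.0.0/0 (H2) depth=0

== LOOKUPS ==
["H4","H4","H4","H0","no-route","H0","H0","H2","H4","H0"]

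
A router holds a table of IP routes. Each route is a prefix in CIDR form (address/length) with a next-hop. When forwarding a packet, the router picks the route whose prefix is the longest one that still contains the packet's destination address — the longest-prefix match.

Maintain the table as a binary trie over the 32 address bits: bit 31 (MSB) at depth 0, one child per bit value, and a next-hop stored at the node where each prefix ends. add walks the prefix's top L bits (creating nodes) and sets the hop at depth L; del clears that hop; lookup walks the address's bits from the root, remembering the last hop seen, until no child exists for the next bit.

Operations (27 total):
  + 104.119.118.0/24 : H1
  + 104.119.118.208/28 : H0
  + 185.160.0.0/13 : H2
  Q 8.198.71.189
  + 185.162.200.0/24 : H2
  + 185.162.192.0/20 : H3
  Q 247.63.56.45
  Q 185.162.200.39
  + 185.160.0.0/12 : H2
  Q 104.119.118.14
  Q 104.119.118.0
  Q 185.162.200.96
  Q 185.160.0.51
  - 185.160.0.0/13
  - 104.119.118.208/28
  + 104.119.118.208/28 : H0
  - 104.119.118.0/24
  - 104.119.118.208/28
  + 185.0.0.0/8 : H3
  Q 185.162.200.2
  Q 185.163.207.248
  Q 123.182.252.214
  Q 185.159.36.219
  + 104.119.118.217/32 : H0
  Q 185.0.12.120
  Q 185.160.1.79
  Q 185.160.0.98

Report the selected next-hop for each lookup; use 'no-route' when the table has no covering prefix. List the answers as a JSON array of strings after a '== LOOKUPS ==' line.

Process each operation:
  + 104.119.118.0/24 (H1) depth=24
  + 104.119.118.208/28 (H0) depth=28
  + 185.160.0.0/13 (H2) depth=13
  lookup 8.198.71.189: bits 0 walk d0:-→d1:- -> no-route
  + 185.162.200.0/24 (H2) depth=24
  + 185.162.192.0/20 (H3) depth=20
  lookup 247.63.56.45: bits 1 walk d0:-→d1:- -> no-route
  lookup 185.162.200.39: bits 101110011010001011001000 walk d0:-→d1:-→d2:-→d3:-→d4:-→d5:-→d6:-→d7:-→d8:-→d9:-→d10:-→d11:-→d12:-→d13:H2→d14:-→d15:-→d16:-→d17:-→d18:-→d19:-→d20:H3→d21:-→d22:-→d23:-→d24:H2 -> H2
  + 185.160.0.0/12 (H2) depth=12
  lookup 104.119.118.14: bits 011010000111011101110110 walk d0:-→d1:-→d2:-→d3:-→d4:-→d5:-→d6:-→d7:-→d8:-→d9:-→d10:-→d11:-→d12:-→d13:-→d14:-→d15:-→d16:-→d17:-→d18:-→d19:-→d20:-→d21:-→d22:-→d23:-→d24:H1 -> H1
  lookup 104.119.118.0: bits 011010000111011101110110 walk d0:-→d1:-→d2:-→d3:-→d4:-→d5:-→d6:-→d7:-→d8:-→d9:-→d10:-→d11:-→d12:-→d13:-→d14:-→d15:-→d16:-→d17:-→d18:-→d19:-→d20:-→d21:-→d22:-→d23:-→d24:H1 -> H1
  lookup 185.162.200.96: bits 101110011010001011001000 walk d0:-→d1:-→d2:-→d3:-→d4:-→d5:-→d6:-→d7:-→d8:-→d9:-→d10:-→d11:-→d12:H2→d13:H2→d14:-→d15:-→d16:-→d17:-→d18:-→d19:-→d20:H3→d21:-→d22:-→d23:-→d24:H2 -> H2
  lookup 185.160.0.51: bits 10111001101000 walk d0:-→d1:-→d2:-→d3:-→d4:-→d5:-→d6:-→d7:-→d8:-→d9:-→d10:-→d11:-→d12:H2→d13:H2→d14:- -> H2
  - 185.160.0.0/13 clear@13
  - 104.119.118.208/28 clear@28
  + 104.119.118.208/28 (H0) depth=28
  - 104.119.118.0/24 clear@24
  - 104.119.118.208/28 clear@28
  + 185.0.0.0/8 (H3) depth=8
  lookup 185.162.200.2: bits 101110011010001011001000 walk d0:-→d1:-→d2:-→d3:-→d4:-→d5:-→d6:-→d7:-→d8:H3→d9:-→d10:-→d11:-→d12:H2→d13:-→d14:-→d15:-→d16:-→d17:-→d18:-→d19:-→d20:H3→d21:-→d22:-→d23:-→d24:H2 -> H2
  lookup 185.163.207.248: bits 101110011010001 walk d0:-→d1:-→d2:-→d3:-→d4:-→d5:-→d6:-→d7:-→d8:H3→d9:-→d10:-→d11:-→d12:H2→d13:-→d14:-→d15:- -> H2
  lookup 123.182.252.214: bits 011 walk d0:-→d1:-→d2:-→d3:- -> no-route
  lookup 185.159.36.219: bits 1011100110 walk d0:-→d1:-→d2:-→d3:-→d4:-→d5:-→d6:-→d7:-→d8:H3→d9:-→d10:- -> H3
  + 104.119.118.217/32 (H0) depth=32
  lookup 185.0.12.120: bits 10111001 walk d0:-→d1:-→d2:-→d3:-→d4:-→d5:-→d6:-→d7:-→d8:H3 -> H3
  lookup 185.160.1.79: bits 10111001101000 walk d0:-→d1:-→d2:-→d3:-→d4:-→d5:-→d6:-→d7:-→d8:H3→d9:-→d10:-→d11:-→d12:H2→d13:-→d14:- -> H2
  lookup 185.160.0.98: bits 10111001101000 walk d0:-→d1:-→d2:-→d3:-→d4:-→d5:-→d6:-→d7:-→d8:H3→d9:-→d10:-→d11:-→d12:H2→d13:-→d14:- -> H2

== LOOKUPS ==
["no-route","no-route","H2","H1","H1","H2","H2","H2","H2","no-route","H3","H3","H2","H2"]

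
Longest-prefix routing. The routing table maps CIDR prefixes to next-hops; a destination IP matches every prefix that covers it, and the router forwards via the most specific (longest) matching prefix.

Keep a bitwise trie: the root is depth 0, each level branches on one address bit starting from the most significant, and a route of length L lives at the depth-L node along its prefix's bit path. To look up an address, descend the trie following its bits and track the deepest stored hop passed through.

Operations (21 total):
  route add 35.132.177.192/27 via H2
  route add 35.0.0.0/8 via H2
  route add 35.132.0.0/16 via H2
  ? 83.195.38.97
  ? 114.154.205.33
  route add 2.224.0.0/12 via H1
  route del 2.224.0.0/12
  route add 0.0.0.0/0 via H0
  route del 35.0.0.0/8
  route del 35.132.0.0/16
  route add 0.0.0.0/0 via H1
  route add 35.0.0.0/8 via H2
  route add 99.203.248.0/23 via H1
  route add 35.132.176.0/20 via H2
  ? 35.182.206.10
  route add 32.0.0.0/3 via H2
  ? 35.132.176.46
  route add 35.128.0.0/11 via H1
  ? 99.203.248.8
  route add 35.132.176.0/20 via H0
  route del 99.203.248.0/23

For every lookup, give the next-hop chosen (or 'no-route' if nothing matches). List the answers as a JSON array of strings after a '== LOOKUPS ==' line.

Apply in order:
  add 35.132.177.192/27 -> H2 at depth 27
  add 35.0.0.0/8 -> H2 at depth 8
  add 35.132.0.0/16 -> H2 at depth 16
  ? 83.195.38.97  path d0:-→d1:-  best=no-route
  ? 114.154.205.33  path d0:-→d1:-  best=no-route
  add 2.224.0.0/12 -> H1 at depth 12
  del 2.224.0.0/12 (clear depth 12)
  add 0.0.0.0/0 -> H0 at depth 0
  del 35.0.0.0/8 (clear depth 8)
  del 35.132.0.0/16 (clear depth 16)
  add 0.0.0.0/0 -> H1 at depth 0
  add 35.0.0.0/8 -> H2 at depth 8
  add 99.203.248.0/23 -> H1 at depth 23
  add 35.132.176.0/20 -> H2 at depth 20
  ? 35.182.206.10  path d0:H1→d1:-→d2:-→d3:-→d4:-→d5:-→d6:-→d7:-→d8:H2→d9:-→d10:-  best=H2
  add 32.0.0.0/3 -> H2 at depth 3
  ? 35.132.176.46  path d0:H1→d1:-→d2:-→d3:H2→d4:-→d5:-→d6:-→d7:-→d8:H2→d9:-→d10:-→d11:-→d12:-→d13:-→d14:-→d15:-→d16:-→d17:-→d18:-→d19:-→d20:H2→d21:-→d22:-→d23:-  best=H2
  add 35.128.0.0/11 -> H1 at depth 11
  ? 99.203.248.8  path d0:H1→d1:-→d2:-→d3:-→d4:-→d5:-→d6:-→d7:-→d8:-→d9:-→d10:-→d11:-→d12:-→d13:-→d14:-→d15:-→d16:-→d17:-→d18:-→d19:-→d20:-→d21:-→d22:-→d23:H1  best=H1
  add 35.132.176.0/20 -> H0 at depth 20
  del 99.203.248.0/23 (clear depth 23)

== LOOKUPS ==
["no-route","no-route","H2","H2","H1"]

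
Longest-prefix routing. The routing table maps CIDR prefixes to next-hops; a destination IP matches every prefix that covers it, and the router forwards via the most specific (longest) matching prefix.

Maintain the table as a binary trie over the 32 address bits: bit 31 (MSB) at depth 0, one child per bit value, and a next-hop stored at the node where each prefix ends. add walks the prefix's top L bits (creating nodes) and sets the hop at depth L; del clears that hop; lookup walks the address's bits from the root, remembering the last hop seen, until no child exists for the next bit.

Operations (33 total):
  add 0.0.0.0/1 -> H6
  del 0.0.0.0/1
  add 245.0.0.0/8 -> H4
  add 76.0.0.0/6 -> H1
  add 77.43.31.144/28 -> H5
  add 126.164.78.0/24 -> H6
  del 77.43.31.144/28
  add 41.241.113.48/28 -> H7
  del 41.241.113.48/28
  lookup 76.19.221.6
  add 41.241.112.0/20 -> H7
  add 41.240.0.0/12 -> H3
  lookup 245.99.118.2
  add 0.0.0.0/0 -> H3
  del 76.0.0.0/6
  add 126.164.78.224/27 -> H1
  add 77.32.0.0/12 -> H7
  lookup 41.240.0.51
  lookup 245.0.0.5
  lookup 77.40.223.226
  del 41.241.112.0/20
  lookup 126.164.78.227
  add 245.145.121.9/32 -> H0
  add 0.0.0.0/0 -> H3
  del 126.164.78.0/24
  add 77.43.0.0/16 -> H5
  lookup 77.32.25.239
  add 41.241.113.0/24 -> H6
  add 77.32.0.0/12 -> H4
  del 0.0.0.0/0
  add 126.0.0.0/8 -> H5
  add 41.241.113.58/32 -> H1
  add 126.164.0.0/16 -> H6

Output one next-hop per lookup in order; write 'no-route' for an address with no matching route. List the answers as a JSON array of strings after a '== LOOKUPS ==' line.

Apply in order:
  + 0.0.0.0/1 (H6) depth=1
  del 0.0.0.0/1 (clear depth 1)
  + 245.0.0.0/8 (H4) depth=8
  + 76.0.0.0/6 (H1) depth=6
  + 77.43.31.144/28 (H5) depth=28
  + 126.164.78.0/24 (H6) depth=24
  del 77.43.31.144/28 (clear depth 28)
  + 41.241.113.48/28 (H7) depth=28
  del 41.241.113.48/28 (clear depth 28)
  Q 76.19.221.6: descend 0100110 ; hops seen [H1] ; pick H1
  + 41.241.112.0/20 (H7) depth=20
  + 41.240.0.0/12 (H3) depth=12
  Q 245.99.118.2: descend 11110101 ; hops seen [H4] ; pick H4
  + 0.0.0.0/0 (H3) depth=0
  del 76.0.0.0/6 (clear depth 6)
  + 126.164.78.224/27 (H1) depth=27
  + 77.32.0.0/12 (H7) depth=12
  Q 41.240.0.51: descend 001010011111000 ; hops seen [H3,H3] ; pick H3
  Q 245.0.0.5: descend 11110101 ; hops seen [H3,H4] ; pick H4
  Q 77.40.223.226: descend 01001101001010 ; hops seen [H3,H7] ; pick H7
  del 41.241.112.0/20 (clear depth 20)
  Q 126.164.78.227: descend 011111101010010001001110111 ; hops seen [H3,H6,H1] ; pick H1
  + 245.145.121.9/32 (H0) depth=32
  + 0.0.0.0/0 (H3) depth=0
  del 126.164.78.0/24 (clear depth 24)
  + 77.43.0.0/16 (H5) depth=16
  Q 77.32.25.239: descend 010011010010 ; hops seen [H3,H7] ; pick H7
  + 41.241.113.0/24 (H6) depth=24
  + 77.32.0.0/12 (H4) depth=12
  del 0.0.0.0/0 (clear depth 0)
  + 126.0.0.0/8 (H5) depth=8
  + 41.241.113.58/32 (H1) depth=32
  + 126.164.0.0/16 (H6) depth=16

== LOOKUPS ==
["H1","H4","H3","H4","H7","H1","H7"]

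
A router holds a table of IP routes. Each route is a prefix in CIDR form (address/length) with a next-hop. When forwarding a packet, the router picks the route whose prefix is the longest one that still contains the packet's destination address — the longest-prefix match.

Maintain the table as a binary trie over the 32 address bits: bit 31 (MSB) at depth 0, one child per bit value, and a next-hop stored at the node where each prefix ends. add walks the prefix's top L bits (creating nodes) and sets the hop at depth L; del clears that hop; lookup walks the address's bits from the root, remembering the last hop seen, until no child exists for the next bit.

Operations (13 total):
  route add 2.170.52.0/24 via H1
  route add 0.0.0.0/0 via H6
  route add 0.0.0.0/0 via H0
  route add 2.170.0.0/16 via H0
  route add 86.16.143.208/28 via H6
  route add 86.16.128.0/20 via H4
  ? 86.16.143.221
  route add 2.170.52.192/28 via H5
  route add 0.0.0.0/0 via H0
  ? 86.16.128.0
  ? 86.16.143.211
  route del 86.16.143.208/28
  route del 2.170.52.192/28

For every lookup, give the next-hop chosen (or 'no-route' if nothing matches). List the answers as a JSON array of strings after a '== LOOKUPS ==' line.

Apply in order:
  add 2.170.52.0/24 -> H1 at depth 24
  add 0.0.0.0/0 -> H6 at depth 0
  add 0.0.0.0/0 -> H0 at depth 0
  add 2.170.0.0/16 -> H0 at depth 16
  add 86.16.143.208/28 -> H6 at depth 28
  add 86.16.128.0/20 -> H4 at depth 20
  lookup 86.16.143.221: bits 0101011000010000100011111101 walk d0:H0→d1:-→d2:-→d3:-→d4:-→d5:-→d6:-→d7:-→d8:-→d9:-→d10:-→d11:-→d12:-→d13:-→d14:-→d15:-→d16:-→d17:-→d18:-→d19:-→d20:H4→d21:-→d22:-→d23:-→d24:-→d25:-→d26:-→d27:-→d28:H6 -> H6
  add 2.170.52.192/28 -> H5 at depth 28
  add 0.0.0.0/0 -> H0 at depth 0
  lookup 86.16.128.0: bits 01010110000100001000 walk d0:H0→d1:-→d2:-→d3:-→d4:-→d5:-→d6:-→d7:-→d8:-→d9:-→d10:-→d11:-→d12:-→d13:-→d14:-→d15:-→d16:-→d17:-→d18:-→d19:-→d20:H4 -> H4
  lookup 86.16.143.211: bits 0101011000010000100011111101 walk d0:H0→d1:-→d2:-→d3:-→d4:-→d5:-→d6:-→d7:-→d8:-→d9:-→d10:-→d11:-→d12:-→d13:-→d14:-→d15:-→d16:-→d17:-→d18:-→d19:-→d20:H4→d21:-→d22:-→d23:-→d24:-→d25:-→d26:-→d27:-→d28:H6 -> H6
  - 86.16.143.208/28 clear@28
  - 2.170.52.192/28 clear@28

== LOOKUPS ==
["H6","H4","H6"]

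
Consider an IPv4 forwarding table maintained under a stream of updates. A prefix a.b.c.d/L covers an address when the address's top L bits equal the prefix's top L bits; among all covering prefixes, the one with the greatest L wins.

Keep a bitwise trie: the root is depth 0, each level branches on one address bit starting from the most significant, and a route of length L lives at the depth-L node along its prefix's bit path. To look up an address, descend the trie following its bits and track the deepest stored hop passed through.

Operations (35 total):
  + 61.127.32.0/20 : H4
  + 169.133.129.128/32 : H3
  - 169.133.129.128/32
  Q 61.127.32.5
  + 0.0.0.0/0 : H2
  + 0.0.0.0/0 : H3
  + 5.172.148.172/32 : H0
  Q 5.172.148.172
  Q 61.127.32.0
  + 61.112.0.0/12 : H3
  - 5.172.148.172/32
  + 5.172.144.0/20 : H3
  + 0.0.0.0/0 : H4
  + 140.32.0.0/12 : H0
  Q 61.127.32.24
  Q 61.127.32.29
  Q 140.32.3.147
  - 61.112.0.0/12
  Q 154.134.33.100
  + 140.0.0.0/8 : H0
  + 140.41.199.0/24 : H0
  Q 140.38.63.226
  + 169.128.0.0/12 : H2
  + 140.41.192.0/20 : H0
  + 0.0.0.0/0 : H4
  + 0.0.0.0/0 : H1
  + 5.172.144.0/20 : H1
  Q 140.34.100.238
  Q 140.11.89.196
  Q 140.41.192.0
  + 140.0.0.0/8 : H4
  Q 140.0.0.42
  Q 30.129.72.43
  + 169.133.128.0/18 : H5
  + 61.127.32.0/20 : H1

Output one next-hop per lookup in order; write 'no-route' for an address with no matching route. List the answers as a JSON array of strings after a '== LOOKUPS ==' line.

Process each operation:
  + 61.127.32.0/20 (H4) depth=20
  + 169.133.129.128/32 (H3) depth=32
  del 169.133.129.128/32 (clear depth 32)
  Q 61.127.32.5: descend 00111101011111110010 ; hops seen [H4] ; pick H4
  + 0.0.0.0/0 (H2) depth=0
  + 0.0.0.0/0 (H3) depth=0
  + 5.172.148.172/32 (H0) depth=32
  Q 5.172.148.172: descend 00000101101011001001010010101100 ; hops seen [H3,H0] ; pick H0
  Q 61.127.32.0: descend 00111101011111110010 ; hops seen [H3,H4] ; pick H4
  + 61.112.0.0/12 (H3) depth=12
  del 5.172.148.172/32 (clear depth 32)
  + 5.172.144.0/20 (H3) depth=20
  + 0.0.0.0/0 (H4) depth=0
  + 140.32.0.0/12 (H0) depth=12
  Q 61.127.32.24: descend 00111101011111110010 ; hops seen [H4,H3,H4] ; pick H4
  Q 61.127.32.29: descend 00111101011111110010 ; hops seen [H4,H3,H4] ; pick H4
  Q 140.32.3.147: descend 100011000010 ; hops seen [H4,H0] ; pick H0
  del 61.112.0.0/12 (clear depth 12)
  Q 154.134.33.100: descend 100 ; hops seen [H4] ; pick H4
  + 140.0.0.0/8 (H0) depth=8
  + 140.41.199.0/24 (H0) depth=24
  Q 140.38.63.226: descend 100011000010 ; hops seen [H4,H0,H0] ; pick H0
  + 169.128.0.0/12 (H2) depth=12
  + 140.41.192.0/20 (H0) depth=20
  + 0.0.0.0/0 (H4) depth=0
  + 0.0.0.0/0 (H1) depth=0
  + 5.172.144.0/20 (H1) depth=20
  Q 140.34.100.238: descend 100011000010 ; hops seen [H1,H0,H0] ; pick H0
  Q 140.11.89.196: descend 1000110000 ; hops seen [H1,H0] ; pick H0
  Q 140.41.192.0: descend 100011000010100111000 ; hops seen [H1,H0,H0,H0] ; pick H0
  + 140.0.0.0/8 (H4) depth=8
  Q 140.0.0.42: descend 1000110000 ; hops seen [H1,H4] ; pick H4
  Q 30.129.72.43: descend 000 ; hops seen [H1] ; pick H1
  + 169.133.128.0/18 (H5) depth=18
  + 61.127.32.0/20 (H1) depth=20

== LOOKUPS ==
["H4","H0","H4","H4","H4","H0","H4","H0","H0","H0","H0","H4","H1"]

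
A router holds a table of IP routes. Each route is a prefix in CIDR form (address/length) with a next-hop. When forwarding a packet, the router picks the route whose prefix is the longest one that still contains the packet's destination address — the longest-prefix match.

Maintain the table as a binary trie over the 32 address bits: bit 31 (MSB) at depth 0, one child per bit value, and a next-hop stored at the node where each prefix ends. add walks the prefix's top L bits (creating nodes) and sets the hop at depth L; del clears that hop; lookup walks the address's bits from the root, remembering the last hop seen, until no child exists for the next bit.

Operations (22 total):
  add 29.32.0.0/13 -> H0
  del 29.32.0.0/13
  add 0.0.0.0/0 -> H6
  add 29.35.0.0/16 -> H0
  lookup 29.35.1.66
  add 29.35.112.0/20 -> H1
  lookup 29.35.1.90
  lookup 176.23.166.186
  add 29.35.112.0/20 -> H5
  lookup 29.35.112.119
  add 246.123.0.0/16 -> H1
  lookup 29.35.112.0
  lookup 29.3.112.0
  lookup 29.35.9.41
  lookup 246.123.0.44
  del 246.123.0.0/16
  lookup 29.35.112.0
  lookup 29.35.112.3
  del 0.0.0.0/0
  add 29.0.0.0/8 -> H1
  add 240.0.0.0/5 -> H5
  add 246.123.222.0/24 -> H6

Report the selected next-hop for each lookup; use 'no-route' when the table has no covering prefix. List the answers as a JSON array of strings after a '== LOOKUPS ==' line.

Process each operation:
  add 29.32.0.0/13 -> H0 at depth 13
  - 29.32.0.0/13 clear@13
  add 0.0.0.0/0 -> H6 at depth 0
  add 29.35.0.0/16 -> H0 at depth 16
  ? 29.35.1.66  path d0:H6→d1:-→d2:-→d3:-→d4:-→d5:-→d6:-→d7:-→d8:-→d9:-→d10:-→d11:-→d12:-→d13:-→d14:-→d15:-→d16:H0  best=H0
  add 29.35.112.0/20 -> H1 at depth 20
  ? 29.35.1.90  path d0:H6→d1:-→d2:-→d3:-→d4:-→d5:-→d6:-→d7:-→d8:-→d9:-→d10:-→d11:-→d12:-→d13:-→d14:-→d15:-→d16:H0→d17:-  best=H0
  ? 176.23.166.186  path d0:H6  best=H6
  add 29.35.112.0/20 -> H5 at depth 20
  ? 29.35.112.119  path d0:H6→d1:-→d2:-→d3:-→d4:-→d5:-→d6:-→d7:-→d8:-→d9:-→d10:-→d11:-→d12:-→d13:-→d14:-→d15:-→d16:H0→d17:-→d18:-→d19:-→d20:H5  best=H5
  add 246.123.0.0/16 -> H1 at depth 16
  ? 29.35.112.0  path d0:H6→d1:-→d2:-→d3:-→d4:-→d5:-→d6:-→d7:-→d8:-→d9:-→d10:-→d11:-→d12:-→d13:-→d14:-→d15:-→d16:H0→d17:-→d18:-→d19:-→d20:H5  best=H5
  ? 29.3.112.0  path d0:H6→d1:-→d2:-→d3:-→d4:-→d5:-→d6:-→d7:-→d8:-→d9:-→d10:-  best=H6
  ? 29.35.9.41  path d0:H6→d1:-→d2:-→d3:-→d4:-→d5:-→d6:-→d7:-→d8:-→d9:-→d10:-→d11:-→d12:-→d13:-→d14:-→d15:-→d16:H0→d17:-  best=H0
  ? 246.123.0.44  path d0:H6→d1:-→d2:-→d3:-→d4:-→d5:-→d6:-→d7:-→d8:-→d9:-→d10:-→d11:-→d12:-→d13:-→d14:-→d15:-→d16:H1  best=H1
  - 246.123.0.0/16 clear@16
  ? 29.35.112.0  path d0:H6→d1:-→d2:-→d3:-→d4:-→d5:-→d6:-→d7:-→d8:-→d9:-→d10:-→d11:-→d12:-→d13:-→d14:-→d15:-→d16:H0→d17:-→d18:-→d19:-→d20:H5  best=H5
  ? 29.35.112.3  path d0:H6→d1:-→d2:-→d3:-→d4:-→d5:-→d6:-→d7:-→d8:-→d9:-→d10:-→d11:-→d12:-→d13:-→d14:-→d15:-→d16:H0→d17:-→d18:-→d19:-→d20:H5  best=H5
  - 0.0.0.0/0 clear@0
  add 29.0.0.0/8 -> H1 at depth 8
  add 240.0.0.0/5 -> H5 at depth 5
  add 246.123.222.0/24 -> H6 at depth 24

== LOOKUPS ==
["H0","H0","H6","H5","H5","H6","H0","H1","H5","H5"]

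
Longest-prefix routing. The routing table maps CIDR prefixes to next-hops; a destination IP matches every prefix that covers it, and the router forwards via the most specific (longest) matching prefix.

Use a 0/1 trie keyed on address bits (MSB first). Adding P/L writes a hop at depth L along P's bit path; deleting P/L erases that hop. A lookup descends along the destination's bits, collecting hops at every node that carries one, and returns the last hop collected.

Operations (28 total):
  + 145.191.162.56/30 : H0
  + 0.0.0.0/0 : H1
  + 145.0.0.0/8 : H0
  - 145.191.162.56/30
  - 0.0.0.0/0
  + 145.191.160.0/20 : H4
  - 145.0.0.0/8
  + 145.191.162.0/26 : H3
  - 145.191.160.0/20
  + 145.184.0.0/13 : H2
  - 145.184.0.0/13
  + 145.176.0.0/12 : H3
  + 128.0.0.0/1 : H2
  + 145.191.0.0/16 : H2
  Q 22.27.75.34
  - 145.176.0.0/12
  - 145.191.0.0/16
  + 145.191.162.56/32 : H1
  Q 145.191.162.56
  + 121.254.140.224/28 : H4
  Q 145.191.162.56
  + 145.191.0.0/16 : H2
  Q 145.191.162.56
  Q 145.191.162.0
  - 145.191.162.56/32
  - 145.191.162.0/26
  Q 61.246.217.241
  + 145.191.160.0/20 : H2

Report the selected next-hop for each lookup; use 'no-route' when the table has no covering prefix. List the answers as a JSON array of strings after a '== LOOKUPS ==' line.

Trace:
  add 145.191.162.56/30 -> H0 at depth 30
  add 0.0.0.0/0 -> H1 at depth 0
  add 145.0.0.0/8 -> H0 at depth 8
  del 145.191.162.56/30 (clear depth 30)
  del 0.0.0.0/0 (clear depth 0)
  add 145.191.160.0/20 -> H4 at depth 20
  del 145.0.0.0/8 (clear depth 8)
  add 145.191.162.0/26 -> H3 at depth 26
  del 145.191.160.0/20 (clear depth 20)
  add 145.184.0.0/13 -> H2 at depth 13
  del 145.184.0.0/13 (clear depth 13)
  add 145.176.0.0/12 -> H3 at depth 12
  add 128.0.0.0/1 -> H2 at depth 1
  add 145.191.0.0/16 -> H2 at depth 16
  Q 22.27.75.34: descend ε ; hops seen [∅] ; pick no-route
  del 145.176.0.0/12 (clear depth 12)
  del 145.191.0.0/16 (clear depth 16)
  add 145.191.162.56/32 -> H1 at depth 32
  Q 145.191.162.56: descend 10010001101111111010001000111000 ; hops seen [H2,H3,H1] ; pick H1
  add 121.254.140.224/28 -> H4 at depth 28
  Q 145.191.162.56: descend 10010001101111111010001000111000 ; hops seen [H2,H3,H1] ; pick H1
  add 145.191.0.0/16 -> H2 at depth 16
  Q 145.191.162.56: descend 10010001101111111010001000111000 ; hops seen [H2,H2,H3,H1] ; pick H1
  Q 145.191.162.0: descend 10010001101111111010001000 ; hops seen [H2,H2,H3] ; pick H3
  del 145.191.162.56/32 (clear depth 32)
  del 145.191.162.0/26 (clear depth 26)
  Q 61.246.217.241: descend 0 ; hops seen [∅] ; pick no-route
  add 145.191.160.0/20 -> H2 at depth 20

== LOOKUPS ==
["no-route","H1","H1","H1","H3","no-route"]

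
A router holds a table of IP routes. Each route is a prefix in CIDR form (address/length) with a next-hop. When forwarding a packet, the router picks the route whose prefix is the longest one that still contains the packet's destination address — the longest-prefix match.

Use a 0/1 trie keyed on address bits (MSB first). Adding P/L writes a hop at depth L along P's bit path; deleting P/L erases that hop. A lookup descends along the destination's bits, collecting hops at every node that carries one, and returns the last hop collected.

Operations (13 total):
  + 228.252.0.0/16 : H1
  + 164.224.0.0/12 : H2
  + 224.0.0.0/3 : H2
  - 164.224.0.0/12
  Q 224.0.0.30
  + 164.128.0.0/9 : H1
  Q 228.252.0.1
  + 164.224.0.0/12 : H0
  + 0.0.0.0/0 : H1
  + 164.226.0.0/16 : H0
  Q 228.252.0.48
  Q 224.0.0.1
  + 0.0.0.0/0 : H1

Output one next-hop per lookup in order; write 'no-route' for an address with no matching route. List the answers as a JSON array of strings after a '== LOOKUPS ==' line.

Trace:
  add 228.252.0.0/16 -> H1 at depth 16
  add 164.224.0.0/12 -> H2 at depth 12
  add 224.0.0.0/3 -> H2 at depth 3
  - 164.224.0.0/12 clear@12
  ? 224.0.0.30  path d0:-→d1:-→d2:-→d3:H2→d4:-→d5:-  best=H2
  add 164.128.0.0/9 -> H1 at depth 9
  ? 228.252.0.1  path d0:-→d1:-→d2:-→d3:H2→d4:-→d5:-→d6:-→d7:-→d8:-→d9:-→d10:-→d11:-→d12:-→d13:-→d14:-→d15:-→d16:H1  best=H1
  add 164.224.0.0/12 -> H0 at depth 12
  add 0.0.0.0/0 -> H1 at depth 0
  add 164.226.0.0/16 -> H0 at depth 16
  ? 228.252.0.48  path d0:H1→d1:-→d2:-→d3:H2→d4:-→d5:-→d6:-→d7:-→d8:-→d9:-→d10:-→d11:-→d12:-→d13:-→d14:-→d15:-→d16:H1  best=H1
  ? 224.0.0.1  path d0:H1→d1:-→d2:-→d3:H2→d4:-→d5:-  best=H2
  add 0.0.0.0/0 -> H1 at depth 0

== LOOKUPS ==
["H2","H1","H1","H2"]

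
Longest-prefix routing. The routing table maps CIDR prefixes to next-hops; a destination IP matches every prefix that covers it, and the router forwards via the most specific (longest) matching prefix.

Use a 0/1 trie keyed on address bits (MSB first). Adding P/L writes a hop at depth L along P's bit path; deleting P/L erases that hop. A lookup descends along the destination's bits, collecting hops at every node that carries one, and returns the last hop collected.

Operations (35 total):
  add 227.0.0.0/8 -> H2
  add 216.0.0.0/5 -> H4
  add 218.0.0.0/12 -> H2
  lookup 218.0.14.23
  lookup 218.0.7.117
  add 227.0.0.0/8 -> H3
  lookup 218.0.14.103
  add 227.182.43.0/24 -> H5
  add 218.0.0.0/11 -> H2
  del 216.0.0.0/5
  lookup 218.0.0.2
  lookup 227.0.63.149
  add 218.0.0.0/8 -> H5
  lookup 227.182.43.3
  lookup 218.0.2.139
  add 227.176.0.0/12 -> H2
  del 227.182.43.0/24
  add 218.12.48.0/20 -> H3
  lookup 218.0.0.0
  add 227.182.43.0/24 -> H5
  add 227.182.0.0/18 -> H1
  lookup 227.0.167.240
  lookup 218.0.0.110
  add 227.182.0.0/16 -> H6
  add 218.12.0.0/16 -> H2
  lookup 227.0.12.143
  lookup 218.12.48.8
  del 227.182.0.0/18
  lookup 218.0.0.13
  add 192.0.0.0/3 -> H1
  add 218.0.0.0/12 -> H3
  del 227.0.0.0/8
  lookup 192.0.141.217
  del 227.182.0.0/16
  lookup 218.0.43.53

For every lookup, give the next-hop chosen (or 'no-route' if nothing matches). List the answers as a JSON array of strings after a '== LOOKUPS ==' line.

Apply in order:
  add 227.0.0.0/8 -> H2 at depth 8
  add 216.0.0.0/5 -> H4 at depth 5
  add 218.0.0.0/12 -> H2 at depth 12
  Q 218.0.14.23: descend 110110100000 ; hops seen [H4,H2] ; pick H2
  Q 218.0.7.117: descend 110110100000 ; hops seen [H4,H2] ; pick H2
  add 227.0.0.0/8 -> H3 at depth 8
  Q 218.0.14.103: descend 110110100000 ; hops seen [H4,H2] ; pick H2
  add 227.182.43.0/24 -> H5 at depth 24
  add 218.0.0.0/11 -> H2 at depth 11
  - 216.0.0.0/5 clear@5
  Q 218.0.0.2: descend 110110100000 ; hops seen [H2,H2] ; pick H2
  Q 227.0.63.149: descend 11100011 ; hops seen [H3] ; pick H3
  add 218.0.0.0/8 -> H5 at depth 8
  Q 227.182.43.3: descend 111000111011011000101011 ; hops seen [H3,H5] ; pick H5
  Q 218.0.2.139: descend 110110100000 ; hops seen [H5,H2,H2] ; pick H2
  add 227.176.0.0/12 -> H2 at depth 12
  - 227.182.43.0/24 clear@24
  add 218.12.48.0/20 -> H3 at depth 20
  Q 218.0.0.0: descend 110110100000 ; hops seen [H5,H2,H2] ; pick H2
  add 227.182.43.0/24 -> H5 at depth 24
  add 227.182.0.0/18 -> H1 at depth 18
  Q 227.0.167.240: descend 11100011 ; hops seen [H3] ; pick H3
  Q 218.0.0.110: descend 110110100000 ; hops seen [H5,H2,H2] ; pick H2
  add 227.182.0.0/16 -> H6 at depth 16
  add 218.12.0.0/16 -> H2 at depth 16
  Q 227.0.12.143: descend 11100011 ; hops seen [H3] ; pick H3
  Q 218.12.48.8: descend 11011010000011000011 ; hops seen [H5,H2,H2,H2,H3] ; pick H3
  - 227.182.0.0/18 clear@18
  Q 218.0.0.13: descend 110110100000 ; hops seen [H5,H2,H2] ; pick H2
  add 192.0.0.0/3 -> H1 at depth 3
  add 218.0.0.0/12 -> H3 at depth 12
  - 227.0.0.0/8 clear@8
  Q 192.0.141.217: descend 110 ; hops seen [H1] ; pick H1
  - 227.182.0.0/16 clear@16
  Q 218.0.43.53: descend 110110100000 ; hops seen [H1,H5,H2,H3] ; pick H3

== LOOKUPS ==
["H2","H2","H2","H2","H3","H5","H2","H2","H3","H2","H3","H3","H2","H1","H3"]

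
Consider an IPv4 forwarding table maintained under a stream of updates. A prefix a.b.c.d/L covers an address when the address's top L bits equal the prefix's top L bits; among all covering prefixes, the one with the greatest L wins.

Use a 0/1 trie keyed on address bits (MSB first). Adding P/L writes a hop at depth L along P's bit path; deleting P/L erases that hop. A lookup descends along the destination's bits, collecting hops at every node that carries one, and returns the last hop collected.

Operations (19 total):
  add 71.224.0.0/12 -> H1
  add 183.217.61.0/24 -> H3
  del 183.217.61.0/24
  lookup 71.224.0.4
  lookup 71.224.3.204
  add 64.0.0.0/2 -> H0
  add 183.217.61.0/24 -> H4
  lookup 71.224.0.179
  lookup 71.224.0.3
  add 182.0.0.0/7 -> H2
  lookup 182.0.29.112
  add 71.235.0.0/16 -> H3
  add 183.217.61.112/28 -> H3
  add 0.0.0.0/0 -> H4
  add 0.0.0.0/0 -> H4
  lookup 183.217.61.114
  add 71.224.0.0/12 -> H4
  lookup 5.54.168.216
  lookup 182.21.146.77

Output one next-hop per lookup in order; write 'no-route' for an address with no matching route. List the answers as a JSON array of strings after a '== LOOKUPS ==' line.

Trace:
  + 71.224.0.0/12 (H1) depth=12
  + 183.217.61.0/24 (H3) depth=24
  del 183.217.61.0/24 (clear depth 24)
  ? 71.224.0.4  path d0:-→d1:-→d2:-→d3:-→d4:-→d5:-→d6:-→d7:-→d8:-→d9:-→d10:-→d11:-→d12:H1  best=H1
  ? 71.224.3.204  path d0:-→d1:-→d2:-→d3:-→d4:-→d5:-→d6:-→d7:-→d8:-→d9:-→d10:-→d11:-→d12:H1  best=H1
  + 64.0.0.0/2 (H0) depth=2
  + 183.217.61.0/24 (H4) depth=24
  ? 71.224.0.179  path d0:-→d1:-→d2:H0→d3:-→d4:-→d5:-→d6:-→d7:-→d8:-→d9:-→d10:-→d11:-→d12:H1  best=H1
  ? 71.224.0.3  path d0:-→d1:-→d2:H0→d3:-→d4:-→d5:-→d6:-→d7:-→d8:-→d9:-→d10:-→d11:-→d12:H1  best=H1
  + 182.0.0.0/7 (H2) depth=7
  ? 182.0.29.112  path d0:-→d1:-→d2:-→d3:-→d4:-→d5:-→d6:-→d7:H2  best=H2
  + 71.235.0.0/16 (H3) depth=16
  + 183.217.61.112/28 (H3) depth=28
  + 0.0.0.0/0 (H4) depth=0
  + 0.0.0.0/0 (H4) depth=0
  ? 183.217.61.114  path d0:H4→d1:-→d2:-→d3:-→d4:-→d5:-→d6:-→d7:H2→d8:-→d9:-→d10:-→d11:-→d12:-→d13:-→d14:-→d15:-→d16:-→d17:-→d18:-→d19:-→d20:-→d21:-→d22:-→d23:-→d24:H4→d25:-→d26:-→d27:-→d28:H3  best=H3
  + 71.224.0.0/12 (H4) depth=12
  ? 5.54.168.216  path d0:H4→d1:-  best=H4
  ? 182.21.146.77  path d0:H4→d1:-→d2:-→d3:-→d4:-→d5:-→d6:-→d7:H2  best=H2

== LOOKUPS ==
["H1","H1","H1","H1","H2","H3","H4","H2"]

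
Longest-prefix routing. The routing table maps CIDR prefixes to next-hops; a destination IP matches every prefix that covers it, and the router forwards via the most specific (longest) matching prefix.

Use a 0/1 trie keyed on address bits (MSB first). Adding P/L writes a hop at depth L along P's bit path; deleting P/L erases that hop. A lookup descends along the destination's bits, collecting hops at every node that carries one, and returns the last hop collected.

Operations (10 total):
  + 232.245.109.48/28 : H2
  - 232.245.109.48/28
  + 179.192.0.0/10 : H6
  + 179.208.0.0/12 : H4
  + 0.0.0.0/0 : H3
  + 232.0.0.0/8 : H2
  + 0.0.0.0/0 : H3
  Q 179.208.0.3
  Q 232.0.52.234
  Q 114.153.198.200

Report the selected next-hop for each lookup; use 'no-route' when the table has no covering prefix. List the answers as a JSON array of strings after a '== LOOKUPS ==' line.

Apply in order:
  + 232.245.109.48/28 (H2) depth=28
  del 232.245.109.48/28 (clear depth 28)
  + 179.192.0.0/10 (H6) depth=10
  + 179.208.0.0/12 (H4) depth=12
  + 0.0.0.0/0 (H3) depth=0
  + 232.0.0.0/8 (H2) depth=8
  + 0.0.0.0/0 (H3) depth=0
  ? 179.208.0.3  path d0:H3→d1:-→d2:-→d3:-→d4:-→d5:-→d6:-→d7:-→d8:-→d9:-→d10:H6→d11:-→d12:H4  best=H4
  ? 232.0.52.234  path d0:H3→d1:-→d2:-→d3:-→d4:-→d5:-→d6:-→d7:-→d8:H2  best=H2
  ? 114.153.198.200  path d0:H3  best=H3

== LOOKUPS ==
["H4","H2","H3"]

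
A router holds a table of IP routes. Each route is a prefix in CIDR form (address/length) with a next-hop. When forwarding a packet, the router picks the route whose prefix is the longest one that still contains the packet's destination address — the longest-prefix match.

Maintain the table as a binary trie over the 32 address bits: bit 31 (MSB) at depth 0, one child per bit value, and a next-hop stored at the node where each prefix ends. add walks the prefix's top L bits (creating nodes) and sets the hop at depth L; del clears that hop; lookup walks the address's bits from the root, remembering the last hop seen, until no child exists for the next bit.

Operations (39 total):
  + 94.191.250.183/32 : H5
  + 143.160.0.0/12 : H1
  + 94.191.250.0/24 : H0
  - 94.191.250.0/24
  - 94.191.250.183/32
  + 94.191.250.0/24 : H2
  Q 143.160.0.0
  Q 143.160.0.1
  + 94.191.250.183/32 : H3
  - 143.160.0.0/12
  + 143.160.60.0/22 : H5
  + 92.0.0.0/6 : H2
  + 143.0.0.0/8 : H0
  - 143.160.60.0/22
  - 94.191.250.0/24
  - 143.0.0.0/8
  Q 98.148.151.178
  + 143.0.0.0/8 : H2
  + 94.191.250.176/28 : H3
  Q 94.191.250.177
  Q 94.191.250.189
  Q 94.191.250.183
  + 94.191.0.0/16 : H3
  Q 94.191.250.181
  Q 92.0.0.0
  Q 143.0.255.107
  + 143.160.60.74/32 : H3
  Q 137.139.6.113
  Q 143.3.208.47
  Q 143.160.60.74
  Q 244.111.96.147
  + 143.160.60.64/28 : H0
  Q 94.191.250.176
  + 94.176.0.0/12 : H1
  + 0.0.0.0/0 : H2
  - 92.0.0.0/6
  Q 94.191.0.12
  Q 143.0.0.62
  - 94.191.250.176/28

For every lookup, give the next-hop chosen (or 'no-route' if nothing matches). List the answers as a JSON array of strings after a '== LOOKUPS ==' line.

Apply in order:
  + 94.191.250.183/32 (H5) depth=32
  + 143.160.0.0/12 (H1) depth=12
  + 94.191.250.0/24 (H0) depth=24
  del 94.191.250.0/24 (clear depth 24)
  del 94.191.250.183/32 (clear depth 32)
  + 94.191.250.0/24 (H2) depth=24
  ? 143.160.0.0  path d0:-→d1:-→d2:-→d3:-→d4:-→d5:-→d6:-→d7:-→d8:-→d9:-→d10:-→d11:-→d12:H1  best=H1
  ? 143.160.0.1  path d0:-→d1:-→d2:-→d3:-→d4:-→d5:-→d6:-→d7:-→d8:-→d9:-→d10:-→d11:-→d12:H1  best=H1
  + 94.191.250.183/32 (H3) depth=32
  del 143.160.0.0/12 (clear depth 12)
  + 143.160.60.0/22 (H5) depth=22
  + 92.0.0.0/6 (H2) depth=6
  + 143.0.0.0/8 (H0) depth=8
  del 143.160.60.0/22 (clear depth 22)
  del 94.191.250.0/24 (clear depth 24)
  del 143.0.0.0/8 (clear depth 8)
  ? 98.148.151.178  path d0:-→d1:-→d2:-  best=no-route
  + 143.0.0.0/8 (H2) depth=8
  + 94.191.250.176/28 (H3) depth=28
  ? 94.191.250.177  path d0:-→d1:-→d2:-→d3:-→d4:-→d5:-→d6:H2→d7:-→d8:-→d9:-→d10:-→d11:-→d12:-→d13:-→d14:-→d15:-→d16:-→d17:-→d18:-→d19:-→d20:-→d21:-→d22:-→d23:-→d24:-→d25:-→d26:-→d27:-→d28:H3→d29:-  best=H3
  ? 94.191.250.189  path d0:-→d1:-→d2:-→d3:-→d4:-→d5:-→d6:H2→d7:-→d8:-→d9:-→d10:-→d11:-→d12:-→d13:-→d14:-→d15:-→d16:-→d17:-→d18:-→d19:-→d20:-→d21:-→d22:-→d23:-→d24:-→d25:-→d26:-→d27:-→d28:H3  best=H3
  ? 94.191.250.183  path d0:-→d1:-→d2:-→d3:-→d4:-→d5:-→d6:H2→d7:-→d8:-→d9:-→d10:-→d11:-→d12:-→d13:-→d14:-→d15:-→d16:-→d17:-→d18:-→d19:-→d20:-→d21:-→d22:-→d23:-→d24:-→d25:-→d26:-→d27:-→d28:H3→d29:-→d30:-→d31:-→d32:H3  best=H3
  + 94.191.0.0/16 (H3) depth=16
  ? 94.191.250.181  path d0:-→d1:-→d2:-→d3:-→d4:-→d5:-→d6:H2→d7:-→d8:-→d9:-→d10:-→d11:-→d12:-→d13:-→d14:-→d15:-→d16:H3→d17:-→d18:-→d19:-→d20:-→d21:-→d22:-→d23:-→d24:-→d25:-→d26:-→d27:-→d28:H3→d29:-→d30:-  best=H3
  ? 92.0.0.0  path d0:-→d1:-→d2:-→d3:-→d4:-→d5:-→d6:H2  best=H2
  ? 143.0.255.107  path d0:-→d1:-→d2:-→d3:-→d4:-→d5:-→d6:-→d7:-→d8:H2  best=H2
  + 143.160.60.74/32 (H3) depth=32
  ? 137.139.6.113  path d0:-→d1:-→d2:-→d3:-→d4:-→d5:-  best=no-route
  ? 143.3.208.47  path d0:-→d1:-→d2:-→d3:-→d4:-→d5:-→d6:-→d7:-→d8:H2  best=H2
  ? 143.160.60.74  path d0:-→d1:-→d2:-→d3:-→d4:-→d5:-→d6:-→d7:-→d8:H2→d9:-→d10:-→d11:-→d12:-→d13:-→d14:-→d15:-→d16:-→d17:-→d18:-→d19:-→d20:-→d21:-→d22:-→d23:-→d24:-→d25:-→d26:-→d27:-→d28:-→d29:-→d30:-→d31:-→d32:H3  best=H3
  ? 244.111.96.147  path d0:-→d1:-  best=no-route
  + 143.160.60.64/28 (H0) depth=28
  ? 94.191.250.176  path d0:-→d1:-→d2:-→d3:-→d4:-→d5:-→d6:H2→d7:-→d8:-→d9:-→d10:-→d11:-→d12:-→d13:-→d14:-→d15:-→d16:H3→d17:-→d18:-→d19:-→d20:-→d21:-→d22:-→d23:-→d24:-→d25:-→d26:-→d27:-→d28:H3→d29:-  best=H3
  + 94.176.0.0/12 (H1) depth=12
  + 0.0.0.0/0 (H2) depth=0
  del 92.0.0.0/6 (clear depth 6)
  ? 94.191.0.12  path d0:H2→d1:-→d2:-→d3:-→d4:-→d5:-→d6:-→d7:-→d8:-→d9:-→d10:-→d11:-→d12:H1→d13:-→d14:-→d15:-→d16:H3  best=H3
  ? 143.0.0.62  path d0:H2→d1:-→d2:-→d3:-→d4:-→d5:-→d6:-→d7:-→d8:H2  best=H2
  del 94.191.250.176/28 (clear depth 28)

== LOOKUPS ==
["H1","H1","no-route","H3","H3","H3","H3","H2","H2","no-route","H2","H3","no-route","H3","H3","H2"]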